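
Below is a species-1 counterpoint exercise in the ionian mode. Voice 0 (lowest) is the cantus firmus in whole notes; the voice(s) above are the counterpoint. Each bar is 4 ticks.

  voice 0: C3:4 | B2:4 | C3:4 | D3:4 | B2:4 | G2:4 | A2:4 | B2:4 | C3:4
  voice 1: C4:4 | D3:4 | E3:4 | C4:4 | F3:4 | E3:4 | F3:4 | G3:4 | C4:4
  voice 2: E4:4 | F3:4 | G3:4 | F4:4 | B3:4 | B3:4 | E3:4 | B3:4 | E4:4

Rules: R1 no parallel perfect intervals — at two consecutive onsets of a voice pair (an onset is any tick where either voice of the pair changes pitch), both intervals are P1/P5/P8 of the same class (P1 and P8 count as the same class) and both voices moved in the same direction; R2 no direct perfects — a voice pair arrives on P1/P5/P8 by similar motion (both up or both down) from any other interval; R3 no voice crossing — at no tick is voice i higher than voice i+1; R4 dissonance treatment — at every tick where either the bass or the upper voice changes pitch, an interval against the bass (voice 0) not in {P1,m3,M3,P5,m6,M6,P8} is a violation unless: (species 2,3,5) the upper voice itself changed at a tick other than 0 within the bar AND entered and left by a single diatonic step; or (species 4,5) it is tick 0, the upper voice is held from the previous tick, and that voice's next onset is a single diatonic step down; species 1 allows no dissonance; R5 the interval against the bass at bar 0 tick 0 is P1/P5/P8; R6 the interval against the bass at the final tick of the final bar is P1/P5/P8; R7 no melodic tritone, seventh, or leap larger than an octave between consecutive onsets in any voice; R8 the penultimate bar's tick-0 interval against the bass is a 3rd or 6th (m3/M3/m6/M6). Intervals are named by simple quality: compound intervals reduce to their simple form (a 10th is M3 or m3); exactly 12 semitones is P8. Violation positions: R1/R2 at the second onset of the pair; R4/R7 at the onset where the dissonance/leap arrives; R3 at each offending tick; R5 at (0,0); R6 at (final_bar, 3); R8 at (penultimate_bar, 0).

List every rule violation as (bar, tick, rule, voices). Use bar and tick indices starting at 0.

bar 0: v0=C3 v1=C4 v2=E4 downbeat M3
bar 1: v0=B2 v1=D3 v2=F3 downbeat TT
bar 2: v0=C3 v1=E3 v2=G3 downbeat P5
bar 3: v0=D3 v1=C4 v2=F4 downbeat m3
bar 4: v0=B2 v1=F3 v2=B3 downbeat P8
bar 5: v0=G2 v1=E3 v2=B3 downbeat M3
bar 6: v0=A2 v1=F3 v2=E3 downbeat P5
bar 7: v0=B2 v1=G3 v2=B3 downbeat P8
bar 8: v0=C3 v1=C4 v2=E4 downbeat M3
  -> R5 @ bar 0 tick 0 v(0, 2): opens on M3
  -> R4 @ bar 1 tick 0 v(0, 2): B2/F3 TT untreated
  -> R7 @ bar 1 tick 0 v(1,): C4->D3 leap 10st
  -> R7 @ bar 1 tick 0 v(2,): E4->F3 leap 11st
  -> R2 @ bar 2 tick 0 v(0, 2): B2/F3 TT -> C3/G3 P5 similar
  -> R4 @ bar 3 tick 0 v(0, 1): D3/C4 m7 untreated
  -> R7 @ bar 3 tick 0 v(2,): G3->F4 leap 10st
  -> R2 @ bar 4 tick 0 v(0, 2): D3/F4 m3 -> B2/B3 P8 similar
  -> R4 @ bar 4 tick 0 v(0, 1): B2/F3 TT untreated
  -> R7 @ bar 4 tick 0 v(2,): F4->B3 leap 6st
  -> R3 @ bar 6 tick 0 v(1, 2): F3 above E3
  -> R3 @ bar 6 tick 1 v(1, 2): F3 above E3
  -> R3 @ bar 6 tick 2 v(1, 2): F3 above E3
  -> R3 @ bar 6 tick 3 v(1, 2): F3 above E3
  -> R2 @ bar 7 tick 0 v(0, 2): A2/E3 P5 -> B2/B3 P8 similar
  -> R8 @ bar 7 tick 0 v(0, 2): penult P8 not 3rd/6th
  -> R2 @ bar 8 tick 0 v(0, 1): B2/G3 m6 -> C3/C4 P8 similar
  -> R6 @ bar 8 tick 3 v(0, 2): closes on M3

(0, 0, R5, (0, 2))
(1, 0, R4, (0, 2))
(1, 0, R7, (1,))
(1, 0, R7, (2,))
(2, 0, R2, (0, 2))
(3, 0, R4, (0, 1))
(3, 0, R7, (2,))
(4, 0, R2, (0, 2))
(4, 0, R4, (0, 1))
(4, 0, R7, (2,))
(6, 0, R3, (1, 2))
(6, 1, R3, (1, 2))
(6, 2, R3, (1, 2))
(6, 3, R3, (1, 2))
(7, 0, R2, (0, 2))
(7, 0, R8, (0, 2))
(8, 0, R2, (0, 1))
(8, 3, R6, (0, 2))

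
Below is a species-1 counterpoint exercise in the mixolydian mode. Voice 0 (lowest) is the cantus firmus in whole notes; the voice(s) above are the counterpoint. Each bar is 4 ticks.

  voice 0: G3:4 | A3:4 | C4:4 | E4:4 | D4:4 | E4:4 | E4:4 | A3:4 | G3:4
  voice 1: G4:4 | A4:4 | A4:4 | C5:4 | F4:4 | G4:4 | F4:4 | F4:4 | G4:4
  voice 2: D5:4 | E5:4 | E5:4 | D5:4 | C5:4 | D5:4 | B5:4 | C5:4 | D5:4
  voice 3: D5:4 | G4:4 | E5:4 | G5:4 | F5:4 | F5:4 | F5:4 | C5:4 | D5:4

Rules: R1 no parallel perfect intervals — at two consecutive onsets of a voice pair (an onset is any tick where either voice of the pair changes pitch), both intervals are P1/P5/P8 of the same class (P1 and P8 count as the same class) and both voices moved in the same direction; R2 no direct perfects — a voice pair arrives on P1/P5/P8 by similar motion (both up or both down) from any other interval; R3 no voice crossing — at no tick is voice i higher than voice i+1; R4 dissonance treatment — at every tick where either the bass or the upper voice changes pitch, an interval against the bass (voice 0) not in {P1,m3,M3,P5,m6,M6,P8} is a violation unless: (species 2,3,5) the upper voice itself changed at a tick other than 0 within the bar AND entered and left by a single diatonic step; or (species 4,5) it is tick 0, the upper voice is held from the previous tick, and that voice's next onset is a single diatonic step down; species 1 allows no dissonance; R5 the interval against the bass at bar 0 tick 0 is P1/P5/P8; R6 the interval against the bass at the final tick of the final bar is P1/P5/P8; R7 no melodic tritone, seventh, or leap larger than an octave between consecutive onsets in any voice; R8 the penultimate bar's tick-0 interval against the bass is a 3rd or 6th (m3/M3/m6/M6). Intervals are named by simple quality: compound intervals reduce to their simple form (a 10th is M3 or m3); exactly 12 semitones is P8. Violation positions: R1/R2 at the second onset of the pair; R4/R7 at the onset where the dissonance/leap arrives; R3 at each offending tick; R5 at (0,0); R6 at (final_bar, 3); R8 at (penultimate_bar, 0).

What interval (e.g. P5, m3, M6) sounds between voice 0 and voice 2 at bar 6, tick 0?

P5

voice 0=E4 voice 2=B5 -> P5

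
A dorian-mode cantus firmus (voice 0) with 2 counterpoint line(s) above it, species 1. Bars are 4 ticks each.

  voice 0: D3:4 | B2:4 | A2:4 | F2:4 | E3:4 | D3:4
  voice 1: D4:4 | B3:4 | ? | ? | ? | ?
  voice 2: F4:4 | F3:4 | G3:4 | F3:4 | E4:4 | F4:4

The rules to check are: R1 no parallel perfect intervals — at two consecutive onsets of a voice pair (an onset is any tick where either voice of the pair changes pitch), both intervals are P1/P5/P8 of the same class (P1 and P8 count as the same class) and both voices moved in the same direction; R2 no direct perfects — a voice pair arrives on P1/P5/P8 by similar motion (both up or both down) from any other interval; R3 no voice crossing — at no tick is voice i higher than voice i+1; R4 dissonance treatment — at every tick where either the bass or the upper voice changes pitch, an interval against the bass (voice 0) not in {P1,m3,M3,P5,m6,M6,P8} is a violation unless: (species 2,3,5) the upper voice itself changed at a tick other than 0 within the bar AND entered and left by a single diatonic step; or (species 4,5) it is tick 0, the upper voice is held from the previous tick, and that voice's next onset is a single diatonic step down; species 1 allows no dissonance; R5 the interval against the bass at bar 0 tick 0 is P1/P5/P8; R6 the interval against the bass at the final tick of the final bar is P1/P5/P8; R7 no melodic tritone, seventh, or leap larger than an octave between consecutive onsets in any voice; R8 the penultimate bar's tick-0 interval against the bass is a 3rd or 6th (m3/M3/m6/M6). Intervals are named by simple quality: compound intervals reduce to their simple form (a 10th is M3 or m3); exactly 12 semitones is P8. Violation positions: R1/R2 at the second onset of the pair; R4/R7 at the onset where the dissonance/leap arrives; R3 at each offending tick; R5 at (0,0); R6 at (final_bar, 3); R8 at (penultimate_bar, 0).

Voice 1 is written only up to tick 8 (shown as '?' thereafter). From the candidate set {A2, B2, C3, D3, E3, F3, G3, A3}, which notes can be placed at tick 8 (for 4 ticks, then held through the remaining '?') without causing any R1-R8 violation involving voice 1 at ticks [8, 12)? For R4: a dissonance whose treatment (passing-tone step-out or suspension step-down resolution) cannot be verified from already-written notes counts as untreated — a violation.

A2: violates R1,R7
B2: violates R4
C3: violates R7
D3: violates R4
E3: violates R2
F3: violates R7
G3: violates R4
A3: violates R1,R3

{}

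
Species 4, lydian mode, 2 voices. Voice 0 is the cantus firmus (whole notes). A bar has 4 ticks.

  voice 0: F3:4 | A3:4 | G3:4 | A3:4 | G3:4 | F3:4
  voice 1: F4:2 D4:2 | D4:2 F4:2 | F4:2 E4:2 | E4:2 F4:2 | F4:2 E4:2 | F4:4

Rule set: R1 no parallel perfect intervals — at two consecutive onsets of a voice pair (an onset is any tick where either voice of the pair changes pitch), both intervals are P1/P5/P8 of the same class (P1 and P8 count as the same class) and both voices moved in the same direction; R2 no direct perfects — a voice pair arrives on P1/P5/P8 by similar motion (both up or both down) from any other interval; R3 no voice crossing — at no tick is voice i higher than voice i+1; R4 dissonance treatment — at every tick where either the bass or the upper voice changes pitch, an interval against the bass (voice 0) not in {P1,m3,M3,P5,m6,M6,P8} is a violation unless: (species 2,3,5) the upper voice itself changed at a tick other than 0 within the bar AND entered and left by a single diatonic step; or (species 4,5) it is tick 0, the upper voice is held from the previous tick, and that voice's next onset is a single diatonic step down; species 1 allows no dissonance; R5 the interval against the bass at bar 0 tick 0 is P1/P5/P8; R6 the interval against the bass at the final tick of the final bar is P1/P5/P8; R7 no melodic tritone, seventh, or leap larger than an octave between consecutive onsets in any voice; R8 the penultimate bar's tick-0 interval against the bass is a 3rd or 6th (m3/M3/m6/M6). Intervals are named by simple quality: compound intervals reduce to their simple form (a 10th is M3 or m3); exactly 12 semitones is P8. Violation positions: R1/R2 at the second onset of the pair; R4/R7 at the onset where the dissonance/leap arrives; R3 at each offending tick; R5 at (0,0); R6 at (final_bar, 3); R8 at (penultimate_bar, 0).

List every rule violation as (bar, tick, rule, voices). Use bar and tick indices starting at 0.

(1, 0, R4, (0, 1))
(4, 0, R8, (0, 1))

bar 0: v0=F3 v1=F4 downbeat P8
bar 1: v0=A3 v1=D4 downbeat P4
bar 2: v0=G3 v1=F4 downbeat m7
bar 3: v0=A3 v1=E4 downbeat P5
bar 4: v0=G3 v1=F4 downbeat m7
bar 5: v0=F3 v1=F4 downbeat P8
  -> R4 @ bar 1 tick 0 v(0, 1): A3/D4 P4 untreated
  -> R8 @ bar 4 tick 0 v(0, 1): penult m7 not 3rd/6th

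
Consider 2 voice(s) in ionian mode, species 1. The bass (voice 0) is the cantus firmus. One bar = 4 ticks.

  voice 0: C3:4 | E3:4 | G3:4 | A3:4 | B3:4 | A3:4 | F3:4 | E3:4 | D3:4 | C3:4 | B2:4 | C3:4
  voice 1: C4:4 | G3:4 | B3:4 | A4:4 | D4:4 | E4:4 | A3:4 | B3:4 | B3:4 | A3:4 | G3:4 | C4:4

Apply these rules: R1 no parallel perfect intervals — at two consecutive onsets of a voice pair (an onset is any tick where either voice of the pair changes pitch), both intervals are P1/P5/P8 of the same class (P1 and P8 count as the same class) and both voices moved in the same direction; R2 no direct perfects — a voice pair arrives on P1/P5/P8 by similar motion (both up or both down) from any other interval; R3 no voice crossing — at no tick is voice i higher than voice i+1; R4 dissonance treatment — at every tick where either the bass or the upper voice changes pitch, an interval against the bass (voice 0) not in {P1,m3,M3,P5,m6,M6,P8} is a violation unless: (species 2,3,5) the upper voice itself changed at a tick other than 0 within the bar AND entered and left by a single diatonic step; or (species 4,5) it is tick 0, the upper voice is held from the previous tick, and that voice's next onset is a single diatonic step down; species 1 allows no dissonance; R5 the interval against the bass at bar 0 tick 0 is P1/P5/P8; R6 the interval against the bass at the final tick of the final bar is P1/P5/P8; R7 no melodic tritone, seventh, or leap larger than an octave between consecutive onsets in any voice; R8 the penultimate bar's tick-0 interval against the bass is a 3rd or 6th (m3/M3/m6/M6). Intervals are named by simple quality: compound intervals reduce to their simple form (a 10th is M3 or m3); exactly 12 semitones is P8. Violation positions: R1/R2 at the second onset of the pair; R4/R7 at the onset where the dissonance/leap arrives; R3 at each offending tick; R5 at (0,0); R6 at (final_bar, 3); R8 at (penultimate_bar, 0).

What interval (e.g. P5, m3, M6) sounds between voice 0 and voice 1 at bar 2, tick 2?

voice 0=G3 voice 1=B3 -> M3

M3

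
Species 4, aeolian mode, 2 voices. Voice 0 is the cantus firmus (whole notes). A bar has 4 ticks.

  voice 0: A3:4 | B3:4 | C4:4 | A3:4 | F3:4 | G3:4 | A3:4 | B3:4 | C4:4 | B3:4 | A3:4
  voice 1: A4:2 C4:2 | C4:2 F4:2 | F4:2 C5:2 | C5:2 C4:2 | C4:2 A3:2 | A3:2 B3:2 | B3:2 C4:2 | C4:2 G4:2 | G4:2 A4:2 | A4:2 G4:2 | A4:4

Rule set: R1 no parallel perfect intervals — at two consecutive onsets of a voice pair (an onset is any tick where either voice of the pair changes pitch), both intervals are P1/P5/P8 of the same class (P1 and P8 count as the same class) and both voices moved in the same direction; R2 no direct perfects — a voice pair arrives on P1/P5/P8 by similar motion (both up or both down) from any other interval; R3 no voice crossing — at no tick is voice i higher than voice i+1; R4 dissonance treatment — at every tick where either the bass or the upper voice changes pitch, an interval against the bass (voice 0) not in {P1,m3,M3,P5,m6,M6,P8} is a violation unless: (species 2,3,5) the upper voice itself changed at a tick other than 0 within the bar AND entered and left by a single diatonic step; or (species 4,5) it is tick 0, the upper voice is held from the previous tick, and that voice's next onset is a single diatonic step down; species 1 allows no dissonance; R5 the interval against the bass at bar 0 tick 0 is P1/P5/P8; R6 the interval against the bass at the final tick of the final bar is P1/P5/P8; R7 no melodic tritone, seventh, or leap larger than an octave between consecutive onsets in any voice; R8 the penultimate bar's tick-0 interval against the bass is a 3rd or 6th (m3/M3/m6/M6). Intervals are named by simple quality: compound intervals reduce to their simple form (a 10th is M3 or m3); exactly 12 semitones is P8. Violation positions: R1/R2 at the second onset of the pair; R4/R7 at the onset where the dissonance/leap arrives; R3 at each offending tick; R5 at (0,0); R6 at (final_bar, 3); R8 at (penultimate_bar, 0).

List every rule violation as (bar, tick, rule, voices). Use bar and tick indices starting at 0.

bar 0: v0=A3 v1=A4 downbeat P8
bar 1: v0=B3 v1=C4 downbeat m2
bar 2: v0=C4 v1=F4 downbeat P4
bar 3: v0=A3 v1=C5 downbeat m3
bar 4: v0=F3 v1=C4 downbeat P5
bar 5: v0=G3 v1=A3 downbeat M2
bar 6: v0=A3 v1=B3 downbeat M2
bar 7: v0=B3 v1=C4 downbeat m2
bar 8: v0=C4 v1=G4 downbeat P5
bar 9: v0=B3 v1=A4 downbeat m7
bar 10: v0=A3 v1=A4 downbeat P8
  -> R4 @ bar 1 tick 0 v(0, 1): B3/C4 m2 untreated
  -> R4 @ bar 1 tick 2 v(0, 1): B3/F4 TT untreated
  -> R4 @ bar 2 tick 0 v(0, 1): C4/F4 P4 untreated
  -> R4 @ bar 5 tick 0 v(0, 1): G3/A3 M2 untreated
  -> R4 @ bar 6 tick 0 v(0, 1): A3/B3 M2 untreated
  -> R4 @ bar 7 tick 0 v(0, 1): B3/C4 m2 untreated
  -> R8 @ bar 9 tick 0 v(0, 1): penult m7 not 3rd/6th

(1, 0, R4, (0, 1))
(1, 2, R4, (0, 1))
(2, 0, R4, (0, 1))
(5, 0, R4, (0, 1))
(6, 0, R4, (0, 1))
(7, 0, R4, (0, 1))
(9, 0, R8, (0, 1))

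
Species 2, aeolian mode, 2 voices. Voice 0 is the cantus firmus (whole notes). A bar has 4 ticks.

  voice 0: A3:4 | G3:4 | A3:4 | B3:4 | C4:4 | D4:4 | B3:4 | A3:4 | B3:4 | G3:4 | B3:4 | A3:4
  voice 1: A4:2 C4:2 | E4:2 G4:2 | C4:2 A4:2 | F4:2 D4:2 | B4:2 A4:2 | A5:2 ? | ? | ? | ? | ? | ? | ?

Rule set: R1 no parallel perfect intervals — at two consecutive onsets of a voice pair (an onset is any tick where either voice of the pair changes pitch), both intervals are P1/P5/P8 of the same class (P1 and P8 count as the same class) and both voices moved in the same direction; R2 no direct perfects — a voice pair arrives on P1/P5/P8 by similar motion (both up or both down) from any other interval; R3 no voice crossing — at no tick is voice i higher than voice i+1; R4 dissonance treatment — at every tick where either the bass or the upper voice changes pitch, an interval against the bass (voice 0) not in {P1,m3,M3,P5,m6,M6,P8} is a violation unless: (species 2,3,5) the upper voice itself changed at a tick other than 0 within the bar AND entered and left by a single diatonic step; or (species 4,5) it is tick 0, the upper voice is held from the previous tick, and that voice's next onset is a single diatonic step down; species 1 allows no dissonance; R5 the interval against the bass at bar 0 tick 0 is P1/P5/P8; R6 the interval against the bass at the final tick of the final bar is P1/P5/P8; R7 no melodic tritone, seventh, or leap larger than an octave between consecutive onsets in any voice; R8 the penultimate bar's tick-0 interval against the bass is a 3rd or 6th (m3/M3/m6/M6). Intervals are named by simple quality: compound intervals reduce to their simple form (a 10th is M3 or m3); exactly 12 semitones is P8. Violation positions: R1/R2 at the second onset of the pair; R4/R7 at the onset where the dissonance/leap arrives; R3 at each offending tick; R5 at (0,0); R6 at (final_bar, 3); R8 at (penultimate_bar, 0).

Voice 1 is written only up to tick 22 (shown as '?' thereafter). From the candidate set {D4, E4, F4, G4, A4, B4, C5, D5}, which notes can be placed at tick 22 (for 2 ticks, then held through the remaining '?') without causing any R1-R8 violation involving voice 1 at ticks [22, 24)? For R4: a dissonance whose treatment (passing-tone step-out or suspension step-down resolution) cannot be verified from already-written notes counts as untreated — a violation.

{A4, D5}

D4: violates R7
E4: violates R4,R7
F4: violates R7
G4: violates R4,R7
A4: legal
B4: violates R7
C5: violates R4
D5: legal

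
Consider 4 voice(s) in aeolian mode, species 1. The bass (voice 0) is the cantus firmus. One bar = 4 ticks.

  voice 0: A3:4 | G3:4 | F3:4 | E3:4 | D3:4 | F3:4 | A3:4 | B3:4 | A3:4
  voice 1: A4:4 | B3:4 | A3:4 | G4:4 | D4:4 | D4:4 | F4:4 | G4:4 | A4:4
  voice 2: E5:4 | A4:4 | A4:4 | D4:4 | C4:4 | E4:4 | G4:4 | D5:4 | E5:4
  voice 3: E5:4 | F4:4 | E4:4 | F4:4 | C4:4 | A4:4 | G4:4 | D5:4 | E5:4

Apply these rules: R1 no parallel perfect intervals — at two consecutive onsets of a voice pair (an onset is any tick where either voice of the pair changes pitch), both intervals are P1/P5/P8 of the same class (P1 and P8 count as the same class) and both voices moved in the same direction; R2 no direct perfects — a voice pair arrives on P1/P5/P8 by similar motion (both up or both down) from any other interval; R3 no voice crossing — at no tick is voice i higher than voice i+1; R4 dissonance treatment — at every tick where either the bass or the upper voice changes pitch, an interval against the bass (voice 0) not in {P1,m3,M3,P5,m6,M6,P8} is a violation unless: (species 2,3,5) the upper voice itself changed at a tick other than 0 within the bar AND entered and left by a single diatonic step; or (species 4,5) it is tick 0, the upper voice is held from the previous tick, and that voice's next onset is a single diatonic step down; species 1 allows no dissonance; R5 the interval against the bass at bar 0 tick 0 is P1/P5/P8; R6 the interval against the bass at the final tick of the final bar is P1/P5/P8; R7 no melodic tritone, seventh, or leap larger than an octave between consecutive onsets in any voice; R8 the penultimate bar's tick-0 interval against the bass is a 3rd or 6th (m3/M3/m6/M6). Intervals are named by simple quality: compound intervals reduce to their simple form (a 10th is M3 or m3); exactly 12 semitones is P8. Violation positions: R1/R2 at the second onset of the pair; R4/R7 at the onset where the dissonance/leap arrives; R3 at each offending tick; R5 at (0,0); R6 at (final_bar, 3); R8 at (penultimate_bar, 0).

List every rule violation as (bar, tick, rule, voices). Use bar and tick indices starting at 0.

(1, 0, R3, (2, 3))
(1, 0, R4, (0, 2))
(1, 0, R4, (0, 3))
(1, 0, R7, (1,))
(1, 0, R7, (3,))
(1, 1, R3, (2, 3))
(1, 2, R3, (2, 3))
(1, 3, R3, (2, 3))
(2, 0, R2, (1, 3))
(2, 0, R3, (2, 3))
(2, 0, R4, (0, 3))
(2, 1, R3, (2, 3))
(2, 2, R3, (2, 3))
(2, 3, R3, (2, 3))
(3, 0, R3, (1, 2))
(3, 0, R4, (0, 2))
(3, 0, R4, (0, 3))
(3, 0, R7, (1,))
(3, 1, R3, (1, 2))
(3, 2, R3, (1, 2))
(3, 3, R3, (1, 2))
(4, 0, R2, (0, 1))
(4, 0, R2, (2, 3))
(4, 0, R3, (1, 2))
(4, 0, R4, (0, 2))
(4, 0, R4, (0, 3))
(4, 1, R3, (1, 2))
(4, 2, R3, (1, 2))
(4, 3, R3, (1, 2))
(5, 0, R4, (0, 2))
(6, 0, R4, (0, 2))
(6, 0, R4, (0, 3))
(7, 0, R1, (2, 3))
(7, 0, R2, (1, 2))
(7, 0, R2, (1, 3))
(8, 0, R1, (1, 2))
(8, 0, R1, (1, 3))
(8, 0, R1, (2, 3))

bar 0: v0=A3 v1=A4 v2=E5 v3=E5 downbeat P5
bar 1: v0=G3 v1=B3 v2=A4 v3=F4 downbeat m7
bar 2: v0=F3 v1=A3 v2=A4 v3=E4 downbeat M7
bar 3: v0=E3 v1=G4 v2=D4 v3=F4 downbeat m2
bar 4: v0=D3 v1=D4 v2=C4 v3=C4 downbeat m7
bar 5: v0=F3 v1=D4 v2=E4 v3=A4 downbeat M3
bar 6: v0=A3 v1=F4 v2=G4 v3=G4 downbeat m7
bar 7: v0=B3 v1=G4 v2=D5 v3=D5 downbeat m3
bar 8: v0=A3 v1=A4 v2=E5 v3=E5 downbeat P5
  -> R3 @ bar 1 tick 0 v(2, 3): A4 above F4
  -> R4 @ bar 1 tick 0 v(0, 2): G3/A4 M2 untreated
  -> R4 @ bar 1 tick 0 v(0, 3): G3/F4 m7 untreated
  -> R7 @ bar 1 tick 0 v(1,): A4->B3 leap 10st
  -> R7 @ bar 1 tick 0 v(3,): E5->F4 leap 11st
  -> R3 @ bar 1 tick 1 v(2, 3): A4 above F4
  -> R3 @ bar 1 tick 2 v(2, 3): A4 above F4
  -> R3 @ bar 1 tick 3 v(2, 3): A4 above F4
  -> R2 @ bar 2 tick 0 v(1, 3): B3/F4 TT -> A3/E4 P5 similar
  -> R3 @ bar 2 tick 0 v(2, 3): A4 above E4
  -> R4 @ bar 2 tick 0 v(0, 3): F3/E4 M7 untreated
  -> R3 @ bar 2 tick 1 v(2, 3): A4 above E4
  -> R3 @ bar 2 tick 2 v(2, 3): A4 above E4
  -> R3 @ bar 2 tick 3 v(2, 3): A4 above E4
  -> R3 @ bar 3 tick 0 v(1, 2): G4 above D4
  -> R4 @ bar 3 tick 0 v(0, 2): E3/D4 m7 untreated
  -> R4 @ bar 3 tick 0 v(0, 3): E3/F4 m2 untreated
  -> R7 @ bar 3 tick 0 v(1,): A3->G4 leap 10st
  -> R3 @ bar 3 tick 1 v(1, 2): G4 above D4
  -> R3 @ bar 3 tick 2 v(1, 2): G4 above D4
  -> R3 @ bar 3 tick 3 v(1, 2): G4 above D4
  -> R2 @ bar 4 tick 0 v(0, 1): E3/G4 m3 -> D3/D4 P8 similar
  -> R2 @ bar 4 tick 0 v(2, 3): D4/F4 m3 -> C4/C4 P1 similar
  -> R3 @ bar 4 tick 0 v(1, 2): D4 above C4
  -> R4 @ bar 4 tick 0 v(0, 2): D3/C4 m7 untreated
  -> R4 @ bar 4 tick 0 v(0, 3): D3/C4 m7 untreated
  -> R3 @ bar 4 tick 1 v(1, 2): D4 above C4
  -> R3 @ bar 4 tick 2 v(1, 2): D4 above C4
  -> R3 @ bar 4 tick 3 v(1, 2): D4 above C4
  -> R4 @ bar 5 tick 0 v(0, 2): F3/E4 M7 untreated
  -> R4 @ bar 6 tick 0 v(0, 2): A3/G4 m7 untreated
  -> R4 @ bar 6 tick 0 v(0, 3): A3/G4 m7 untreated
  -> R1 @ bar 7 tick 0 v(2, 3): G4/G4 P1 -> D5/D5 P1 similar
  -> R2 @ bar 7 tick 0 v(1, 2): F4/G4 M2 -> G4/D5 P5 similar
  -> R2 @ bar 7 tick 0 v(1, 3): F4/G4 M2 -> G4/D5 P5 similar
  -> R1 @ bar 8 tick 0 v(1, 2): G4/D5 P5 -> A4/E5 P5 similar
  -> R1 @ bar 8 tick 0 v(1, 3): G4/D5 P5 -> A4/E5 P5 similar
  -> R1 @ bar 8 tick 0 v(2, 3): D5/D5 P1 -> E5/E5 P1 similar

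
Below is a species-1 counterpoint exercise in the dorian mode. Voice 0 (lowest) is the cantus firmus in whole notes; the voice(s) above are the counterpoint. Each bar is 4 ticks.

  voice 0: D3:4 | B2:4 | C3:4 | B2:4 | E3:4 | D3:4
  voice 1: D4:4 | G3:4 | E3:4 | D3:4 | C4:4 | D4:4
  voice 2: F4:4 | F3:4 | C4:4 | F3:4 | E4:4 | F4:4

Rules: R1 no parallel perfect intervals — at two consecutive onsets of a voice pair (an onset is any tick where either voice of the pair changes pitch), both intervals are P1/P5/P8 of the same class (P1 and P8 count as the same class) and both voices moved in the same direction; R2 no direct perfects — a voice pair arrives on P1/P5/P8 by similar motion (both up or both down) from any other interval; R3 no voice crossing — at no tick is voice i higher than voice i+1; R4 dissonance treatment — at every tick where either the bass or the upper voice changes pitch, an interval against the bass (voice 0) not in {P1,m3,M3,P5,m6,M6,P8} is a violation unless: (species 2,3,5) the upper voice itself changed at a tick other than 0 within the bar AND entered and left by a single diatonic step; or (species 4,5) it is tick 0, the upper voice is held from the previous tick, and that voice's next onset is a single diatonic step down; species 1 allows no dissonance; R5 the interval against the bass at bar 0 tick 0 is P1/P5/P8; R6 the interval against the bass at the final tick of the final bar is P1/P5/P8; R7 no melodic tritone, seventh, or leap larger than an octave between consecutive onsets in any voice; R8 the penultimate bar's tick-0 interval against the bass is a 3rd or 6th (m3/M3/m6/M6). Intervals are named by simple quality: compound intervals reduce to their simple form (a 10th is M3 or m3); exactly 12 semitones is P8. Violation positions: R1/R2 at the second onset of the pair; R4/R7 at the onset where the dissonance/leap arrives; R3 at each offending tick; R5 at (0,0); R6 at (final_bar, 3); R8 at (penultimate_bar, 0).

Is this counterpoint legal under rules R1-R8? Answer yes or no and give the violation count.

No (13 violations)

bar 0: v0=D3 v1=D4 v2=F4 (m3)
bar 1: v0=B2 v1=G3 v2=F3 (TT)
bar 2: v0=C3 v1=E3 v2=C4 (P8)
bar 3: v0=B2 v1=D3 v2=F3 (TT)
bar 4: v0=E3 v1=C4 v2=E4 (P8)
bar 5: v0=D3 v1=D4 v2=F4 (m3)
  R5 @ bar0.0: opens on m3
  R3 @ bar1.0: G3 above F3
  R4 @ bar1.0: B2/F3 TT untreated
  R3 @ bar1.1: G3 above F3
  R3 @ bar1.2: G3 above F3
  R3 @ bar1.3: G3 above F3
  R2 @ bar2.0: B2/F3 TT -> C3/C4 P8 similar
  R4 @ bar3.0: B2/F3 TT untreated
  R2 @ bar4.0: B2/F3 TT -> E3/E4 P8 similar
  R7 @ bar4.0: D3->C4 leap 10st
  R7 @ bar4.0: F3->E4 leap 11st
  R8 @ bar4.0: penult P8 not 3rd/6th
  R6 @ bar5.3: closes on m3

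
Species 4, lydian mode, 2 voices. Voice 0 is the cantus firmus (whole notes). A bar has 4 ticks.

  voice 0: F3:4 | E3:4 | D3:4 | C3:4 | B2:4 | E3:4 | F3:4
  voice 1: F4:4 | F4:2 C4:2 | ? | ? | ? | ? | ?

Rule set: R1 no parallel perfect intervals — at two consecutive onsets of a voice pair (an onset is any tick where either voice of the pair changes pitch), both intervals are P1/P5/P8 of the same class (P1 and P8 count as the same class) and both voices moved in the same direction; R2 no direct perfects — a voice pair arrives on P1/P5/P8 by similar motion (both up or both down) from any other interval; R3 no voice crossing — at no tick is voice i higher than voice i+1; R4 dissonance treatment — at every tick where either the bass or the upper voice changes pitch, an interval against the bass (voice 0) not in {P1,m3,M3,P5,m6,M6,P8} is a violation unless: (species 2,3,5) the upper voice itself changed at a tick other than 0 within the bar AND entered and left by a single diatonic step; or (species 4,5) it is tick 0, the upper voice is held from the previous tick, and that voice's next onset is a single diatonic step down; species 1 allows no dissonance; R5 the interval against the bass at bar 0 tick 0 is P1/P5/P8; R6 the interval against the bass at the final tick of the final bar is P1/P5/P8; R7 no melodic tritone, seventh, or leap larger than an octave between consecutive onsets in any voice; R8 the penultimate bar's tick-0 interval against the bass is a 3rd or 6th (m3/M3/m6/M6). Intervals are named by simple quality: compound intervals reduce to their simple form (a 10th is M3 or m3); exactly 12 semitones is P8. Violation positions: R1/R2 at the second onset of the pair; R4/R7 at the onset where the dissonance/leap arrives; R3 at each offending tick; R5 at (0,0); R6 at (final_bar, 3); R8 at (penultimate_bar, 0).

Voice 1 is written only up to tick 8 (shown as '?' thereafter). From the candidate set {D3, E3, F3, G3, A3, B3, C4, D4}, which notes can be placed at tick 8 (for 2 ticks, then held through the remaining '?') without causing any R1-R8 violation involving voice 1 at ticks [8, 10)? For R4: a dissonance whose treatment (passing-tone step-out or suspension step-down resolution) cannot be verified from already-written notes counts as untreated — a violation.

D3: violates R2,R7
E3: violates R4
F3: legal
G3: violates R4
A3: violates R2
B3: legal
C4: violates R4
D4: legal

{B3, D4, F3}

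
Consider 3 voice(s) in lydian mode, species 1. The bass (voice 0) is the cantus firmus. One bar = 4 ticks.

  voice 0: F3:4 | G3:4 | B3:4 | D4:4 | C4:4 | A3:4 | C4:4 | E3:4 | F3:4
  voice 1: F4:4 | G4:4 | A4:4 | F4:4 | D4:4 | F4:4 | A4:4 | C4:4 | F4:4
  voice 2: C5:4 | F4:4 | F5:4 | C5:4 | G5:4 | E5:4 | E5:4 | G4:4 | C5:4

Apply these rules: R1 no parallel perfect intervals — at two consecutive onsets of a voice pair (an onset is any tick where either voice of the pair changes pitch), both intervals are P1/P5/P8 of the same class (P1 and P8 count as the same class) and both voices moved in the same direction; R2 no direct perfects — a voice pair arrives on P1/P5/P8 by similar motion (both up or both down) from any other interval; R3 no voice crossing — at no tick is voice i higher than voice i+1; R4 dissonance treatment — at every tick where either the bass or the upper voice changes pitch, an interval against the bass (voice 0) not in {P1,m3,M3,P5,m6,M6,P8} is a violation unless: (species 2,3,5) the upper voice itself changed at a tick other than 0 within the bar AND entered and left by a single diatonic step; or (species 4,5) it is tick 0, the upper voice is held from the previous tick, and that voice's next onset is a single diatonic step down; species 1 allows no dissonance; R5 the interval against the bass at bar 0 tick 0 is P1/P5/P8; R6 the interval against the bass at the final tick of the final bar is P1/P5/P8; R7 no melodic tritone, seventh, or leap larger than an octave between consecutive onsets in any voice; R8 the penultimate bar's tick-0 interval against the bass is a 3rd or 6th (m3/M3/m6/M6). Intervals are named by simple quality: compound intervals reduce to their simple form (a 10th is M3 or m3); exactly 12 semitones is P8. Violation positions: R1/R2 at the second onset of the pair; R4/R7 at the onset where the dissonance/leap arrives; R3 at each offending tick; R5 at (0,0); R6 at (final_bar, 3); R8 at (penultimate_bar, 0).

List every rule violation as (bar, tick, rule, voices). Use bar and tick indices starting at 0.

(1, 0, R1, (0, 1))
(1, 0, R3, (1, 2))
(1, 0, R4, (0, 2))
(1, 1, R3, (1, 2))
(1, 2, R3, (1, 2))
(1, 3, R3, (1, 2))
(2, 0, R4, (0, 1))
(2, 0, R4, (0, 2))
(3, 0, R2, (1, 2))
(3, 0, R4, (0, 2))
(4, 0, R4, (0, 1))
(5, 0, R1, (0, 2))
(7, 0, R1, (1, 2))
(8, 0, R1, (1, 2))
(8, 0, R2, (0, 1))
(8, 0, R2, (0, 2))

bar 0: v0=F3 v1=F4 v2=C5 downbeat P5
bar 1: v0=G3 v1=G4 v2=F4 downbeat m7
bar 2: v0=B3 v1=A4 v2=F5 downbeat TT
bar 3: v0=D4 v1=F4 v2=C5 downbeat m7
bar 4: v0=C4 v1=D4 v2=G5 downbeat P5
bar 5: v0=A3 v1=F4 v2=E5 downbeat P5
bar 6: v0=C4 v1=A4 v2=E5 downbeat M3
bar 7: v0=E3 v1=C4 v2=G4 downbeat m3
bar 8: v0=F3 v1=F4 v2=C5 downbeat P5
  -> R1 @ bar 1 tick 0 v(0, 1): F3/F4 P8 -> G3/G4 P8 similar
  -> R3 @ bar 1 tick 0 v(1, 2): G4 above F4
  -> R4 @ bar 1 tick 0 v(0, 2): G3/F4 m7 untreated
  -> R3 @ bar 1 tick 1 v(1, 2): G4 above F4
  -> R3 @ bar 1 tick 2 v(1, 2): G4 above F4
  -> R3 @ bar 1 tick 3 v(1, 2): G4 above F4
  -> R4 @ bar 2 tick 0 v(0, 1): B3/A4 m7 untreated
  -> R4 @ bar 2 tick 0 v(0, 2): B3/F5 TT untreated
  -> R2 @ bar 3 tick 0 v(1, 2): A4/F5 m6 -> F4/C5 P5 similar
  -> R4 @ bar 3 tick 0 v(0, 2): D4/C5 m7 untreated
  -> R4 @ bar 4 tick 0 v(0, 1): C4/D4 M2 untreated
  -> R1 @ bar 5 tick 0 v(0, 2): C4/G5 P5 -> A3/E5 P5 similar
  -> R1 @ bar 7 tick 0 v(1, 2): A4/E5 P5 -> C4/G4 P5 similar
  -> R1 @ bar 8 tick 0 v(1, 2): C4/G4 P5 -> F4/C5 P5 similar
  -> R2 @ bar 8 tick 0 v(0, 1): E3/C4 m6 -> F3/F4 P8 similar
  -> R2 @ bar 8 tick 0 v(0, 2): E3/G4 m3 -> F3/C5 P5 similar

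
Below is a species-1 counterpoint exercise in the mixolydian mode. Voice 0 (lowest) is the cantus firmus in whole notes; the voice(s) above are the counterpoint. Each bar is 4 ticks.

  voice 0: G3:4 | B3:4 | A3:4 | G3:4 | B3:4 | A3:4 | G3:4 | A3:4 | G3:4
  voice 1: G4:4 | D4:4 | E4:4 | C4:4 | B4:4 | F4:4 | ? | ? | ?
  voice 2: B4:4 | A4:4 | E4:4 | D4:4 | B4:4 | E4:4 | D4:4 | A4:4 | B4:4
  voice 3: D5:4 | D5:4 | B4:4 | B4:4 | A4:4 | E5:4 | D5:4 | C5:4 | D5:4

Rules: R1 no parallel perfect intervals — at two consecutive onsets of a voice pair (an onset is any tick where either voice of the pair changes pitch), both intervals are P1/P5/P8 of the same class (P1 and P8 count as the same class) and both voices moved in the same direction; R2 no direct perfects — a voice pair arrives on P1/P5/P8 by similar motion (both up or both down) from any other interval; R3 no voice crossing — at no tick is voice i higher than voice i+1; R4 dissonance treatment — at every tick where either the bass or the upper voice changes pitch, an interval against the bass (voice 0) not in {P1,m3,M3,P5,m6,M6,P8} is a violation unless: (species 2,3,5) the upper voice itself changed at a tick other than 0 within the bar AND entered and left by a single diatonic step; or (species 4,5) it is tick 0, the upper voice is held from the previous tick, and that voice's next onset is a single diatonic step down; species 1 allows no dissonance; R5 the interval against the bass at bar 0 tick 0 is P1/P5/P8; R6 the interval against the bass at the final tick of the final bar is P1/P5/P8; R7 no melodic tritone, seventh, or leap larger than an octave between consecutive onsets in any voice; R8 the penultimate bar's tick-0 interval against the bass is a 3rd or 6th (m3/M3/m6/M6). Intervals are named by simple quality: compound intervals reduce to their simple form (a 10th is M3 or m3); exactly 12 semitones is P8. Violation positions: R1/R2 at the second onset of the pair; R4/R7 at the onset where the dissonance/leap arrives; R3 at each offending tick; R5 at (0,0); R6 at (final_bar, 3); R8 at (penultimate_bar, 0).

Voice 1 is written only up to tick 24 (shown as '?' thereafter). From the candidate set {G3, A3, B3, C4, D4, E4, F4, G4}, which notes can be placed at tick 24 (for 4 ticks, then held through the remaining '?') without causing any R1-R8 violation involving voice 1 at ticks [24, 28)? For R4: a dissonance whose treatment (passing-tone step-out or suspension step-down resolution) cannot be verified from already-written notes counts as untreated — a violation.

{}

G3: violates R2,R7
A3: violates R4
B3: violates R7
C4: violates R4
D4: violates R2
E4: violates R3
F4: violates R3,R4
G4: violates R3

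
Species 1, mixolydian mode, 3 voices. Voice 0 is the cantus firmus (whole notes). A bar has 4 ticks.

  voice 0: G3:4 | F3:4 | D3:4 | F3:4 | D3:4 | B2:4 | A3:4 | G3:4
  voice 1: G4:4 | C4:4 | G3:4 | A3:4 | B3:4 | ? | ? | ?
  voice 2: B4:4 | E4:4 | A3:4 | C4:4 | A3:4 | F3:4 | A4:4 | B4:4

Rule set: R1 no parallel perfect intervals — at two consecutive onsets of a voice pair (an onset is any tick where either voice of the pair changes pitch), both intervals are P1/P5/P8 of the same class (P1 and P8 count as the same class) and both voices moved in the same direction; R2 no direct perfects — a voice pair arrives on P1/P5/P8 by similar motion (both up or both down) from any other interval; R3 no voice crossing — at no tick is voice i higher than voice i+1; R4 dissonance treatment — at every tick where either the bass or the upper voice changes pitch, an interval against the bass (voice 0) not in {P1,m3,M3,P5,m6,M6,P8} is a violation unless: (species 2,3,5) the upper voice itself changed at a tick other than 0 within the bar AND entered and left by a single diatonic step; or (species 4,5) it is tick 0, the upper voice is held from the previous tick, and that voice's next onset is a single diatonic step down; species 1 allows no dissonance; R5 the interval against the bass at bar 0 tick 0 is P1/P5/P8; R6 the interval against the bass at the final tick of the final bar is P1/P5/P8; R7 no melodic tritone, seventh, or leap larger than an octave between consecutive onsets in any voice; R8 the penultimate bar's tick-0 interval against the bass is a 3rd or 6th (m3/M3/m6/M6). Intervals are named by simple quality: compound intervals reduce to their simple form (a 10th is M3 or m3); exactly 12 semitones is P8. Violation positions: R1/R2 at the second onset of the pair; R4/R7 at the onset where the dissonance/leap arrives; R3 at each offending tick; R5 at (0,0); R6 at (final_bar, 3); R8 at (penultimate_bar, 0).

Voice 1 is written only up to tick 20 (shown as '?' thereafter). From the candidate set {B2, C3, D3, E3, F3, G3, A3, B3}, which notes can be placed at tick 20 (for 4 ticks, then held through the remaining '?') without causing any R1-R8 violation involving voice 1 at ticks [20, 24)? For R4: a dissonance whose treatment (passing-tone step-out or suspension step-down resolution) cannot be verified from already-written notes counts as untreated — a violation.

{D3}

B2: violates R2
C3: violates R4,R7
D3: legal
E3: violates R4
F3: violates R2,R4,R7
G3: violates R3
A3: violates R3,R4
B3: violates R3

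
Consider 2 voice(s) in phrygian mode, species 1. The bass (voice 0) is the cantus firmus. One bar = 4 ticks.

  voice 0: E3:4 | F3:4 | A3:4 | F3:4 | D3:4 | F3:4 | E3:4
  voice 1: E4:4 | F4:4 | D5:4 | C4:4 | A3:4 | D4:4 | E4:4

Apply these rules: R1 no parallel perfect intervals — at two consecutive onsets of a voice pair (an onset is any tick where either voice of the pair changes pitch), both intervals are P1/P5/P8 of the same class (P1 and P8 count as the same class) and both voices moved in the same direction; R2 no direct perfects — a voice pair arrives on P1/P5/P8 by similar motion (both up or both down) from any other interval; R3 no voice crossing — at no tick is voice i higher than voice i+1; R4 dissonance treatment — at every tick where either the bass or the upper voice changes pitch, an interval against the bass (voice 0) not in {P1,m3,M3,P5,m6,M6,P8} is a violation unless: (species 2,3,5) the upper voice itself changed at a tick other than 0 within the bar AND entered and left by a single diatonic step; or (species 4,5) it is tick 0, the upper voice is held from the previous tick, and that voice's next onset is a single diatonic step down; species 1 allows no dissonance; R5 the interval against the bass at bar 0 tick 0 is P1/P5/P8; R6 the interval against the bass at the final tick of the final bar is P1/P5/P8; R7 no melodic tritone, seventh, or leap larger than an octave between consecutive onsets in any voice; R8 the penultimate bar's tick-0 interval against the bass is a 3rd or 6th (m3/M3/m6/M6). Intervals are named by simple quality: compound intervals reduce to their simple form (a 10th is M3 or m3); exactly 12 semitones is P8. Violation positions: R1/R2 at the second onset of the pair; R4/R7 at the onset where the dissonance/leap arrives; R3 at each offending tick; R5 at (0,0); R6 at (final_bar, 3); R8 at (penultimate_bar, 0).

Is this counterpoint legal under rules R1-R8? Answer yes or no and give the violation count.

No (5 violations)

bar 0: v0=E3 v1=E4 (P8)
bar 1: v0=F3 v1=F4 (P8)
bar 2: v0=A3 v1=D5 (P4)
bar 3: v0=F3 v1=C4 (P5)
bar 4: v0=D3 v1=A3 (P5)
bar 5: v0=F3 v1=D4 (M6)
bar 6: v0=E3 v1=E4 (P8)
  R1 @ bar1.0: E3/E4 P8 -> F3/F4 P8 similar
  R4 @ bar2.0: A3/D5 P4 untreated
  R2 @ bar3.0: A3/D5 P4 -> F3/C4 P5 similar
  R7 @ bar3.0: D5->C4 leap 14st
  R1 @ bar4.0: F3/C4 P5 -> D3/A3 P5 similar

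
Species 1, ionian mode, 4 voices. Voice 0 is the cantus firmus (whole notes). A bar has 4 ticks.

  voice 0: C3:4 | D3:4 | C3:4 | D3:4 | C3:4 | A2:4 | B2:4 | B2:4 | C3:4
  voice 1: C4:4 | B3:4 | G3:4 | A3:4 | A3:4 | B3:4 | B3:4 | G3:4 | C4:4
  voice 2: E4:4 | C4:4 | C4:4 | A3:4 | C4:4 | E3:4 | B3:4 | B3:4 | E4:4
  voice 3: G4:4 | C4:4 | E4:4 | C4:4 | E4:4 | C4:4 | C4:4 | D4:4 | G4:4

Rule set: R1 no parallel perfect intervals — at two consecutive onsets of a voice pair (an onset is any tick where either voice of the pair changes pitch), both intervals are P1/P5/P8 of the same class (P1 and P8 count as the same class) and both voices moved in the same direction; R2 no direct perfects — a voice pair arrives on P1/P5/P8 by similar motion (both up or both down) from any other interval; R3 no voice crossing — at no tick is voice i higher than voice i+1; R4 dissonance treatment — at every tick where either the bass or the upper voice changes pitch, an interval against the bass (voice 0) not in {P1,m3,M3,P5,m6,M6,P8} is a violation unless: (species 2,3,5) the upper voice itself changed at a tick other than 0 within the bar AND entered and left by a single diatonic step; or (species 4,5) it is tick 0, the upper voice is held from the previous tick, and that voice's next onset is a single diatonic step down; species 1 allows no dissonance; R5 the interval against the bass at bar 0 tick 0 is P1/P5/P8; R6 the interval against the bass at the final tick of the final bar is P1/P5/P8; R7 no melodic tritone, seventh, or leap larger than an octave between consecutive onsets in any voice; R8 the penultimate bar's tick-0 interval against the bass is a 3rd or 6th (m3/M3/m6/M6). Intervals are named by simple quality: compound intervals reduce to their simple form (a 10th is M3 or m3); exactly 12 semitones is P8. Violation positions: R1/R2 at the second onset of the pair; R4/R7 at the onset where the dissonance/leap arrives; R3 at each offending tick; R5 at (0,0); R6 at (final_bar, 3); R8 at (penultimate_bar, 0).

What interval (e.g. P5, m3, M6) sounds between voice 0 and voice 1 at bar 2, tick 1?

P5

voice 0=C3 voice 1=G3 -> P5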